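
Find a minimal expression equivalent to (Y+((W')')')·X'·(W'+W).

(Y+((W')')')·X'·(W'+W)
= (Y+((W')')')·X'   (complement / identity)
= (Y+W')·X'   (double negation)

(Y+W')·X'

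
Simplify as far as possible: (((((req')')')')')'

(((((req')')')')')'
= (((req')')')'   [double negation]
= (req')'   [double negation]
= req   [double negation]

req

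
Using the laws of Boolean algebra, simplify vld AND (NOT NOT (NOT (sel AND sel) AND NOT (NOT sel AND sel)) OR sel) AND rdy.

vld AND (NOT NOT (NOT (sel AND sel) AND NOT (NOT sel AND sel)) OR sel) AND rdy
= vld AND (NOT (sel AND sel OR NOT sel AND sel) OR sel) AND rdy
= vld AND (NOT sel OR sel) AND rdy
= vld AND rdy

vld AND rdy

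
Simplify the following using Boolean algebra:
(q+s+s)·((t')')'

(q+s)·t'

(q+s+s)·((t')')'
= (q+s+s)·t'   (double negation)
= (q+s)·t'   (idempotence)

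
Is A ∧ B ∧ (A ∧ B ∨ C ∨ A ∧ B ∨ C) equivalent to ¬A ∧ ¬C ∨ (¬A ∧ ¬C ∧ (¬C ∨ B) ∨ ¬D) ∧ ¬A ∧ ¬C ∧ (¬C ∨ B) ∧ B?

E1: A ∧ B ∧ (A ∧ B ∨ C ∨ A ∧ B ∨ C)
    = A ∧ B ∧ (A ∧ B ∨ C)
    = A ∧ B
E2: ¬A ∧ ¬C ∨ (¬A ∧ ¬C ∧ (¬C ∨ B) ∨ ¬D) ∧ ¬A ∧ ¬C ∧ (¬C ∨ B) ∧ B
    = ¬A ∧ ¬C ∨ ¬A ∧ ¬C ∧ (¬C ∨ B) ∧ B
    = ¬A ∧ ¬C ∨ ¬A ∧ ¬C ∧ B
    = ¬A ∧ ¬C
These differ: at A=0, B=1, C=0, D=0, E1 = 0 but E2 = 1.

No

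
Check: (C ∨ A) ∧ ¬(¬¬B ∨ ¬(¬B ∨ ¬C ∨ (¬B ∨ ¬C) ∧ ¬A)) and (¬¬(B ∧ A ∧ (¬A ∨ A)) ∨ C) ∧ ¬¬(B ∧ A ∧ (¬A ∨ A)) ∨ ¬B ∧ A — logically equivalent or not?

E1: (C ∨ A) ∧ ¬(¬¬B ∨ ¬(¬B ∨ ¬C ∨ (¬B ∨ ¬C) ∧ ¬A))
    = (C ∨ A) ∧ ¬B ∧ (¬B ∨ ¬C ∨ (¬B ∨ ¬C) ∧ ¬A)   [De Morgan]
    = (C ∨ A) ∧ ¬B ∧ (¬B ∨ ¬C)   [absorption]
    = (C ∨ A) ∧ ¬B   [absorption]
E2: (¬¬(B ∧ A ∧ (¬A ∨ A)) ∨ C) ∧ ¬¬(B ∧ A ∧ (¬A ∨ A)) ∨ ¬B ∧ A
    = ¬¬(B ∧ A ∧ (¬A ∨ A)) ∨ ¬B ∧ A   [absorption]
    = B ∧ A ∧ (¬A ∨ A) ∨ ¬B ∧ A   [double negation]
    = B ∧ A ∨ ¬B ∧ A   [complement / identity]
    = A   [distribution]
These differ: at A=1, B=1, C=1, E1 = 0 but E2 = 1.

No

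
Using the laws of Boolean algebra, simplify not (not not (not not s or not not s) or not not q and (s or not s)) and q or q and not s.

not s and q

not (not not (not not s or not not s) or not not q and (s or not s)) and q or q and not s
= not (not (not s and not s) or not not q and (s or not s)) and q or q and not s   — De Morgan
= not (not not s or not not q and (s or not s)) and q or q and not s   — idempotence
= not (not not s or not not q) and q or q and not s   — complement / identity
= not s and not q and q or q and not s   — De Morgan
= (not s and not q or not s) and q   — distribution
= not s and q   — absorption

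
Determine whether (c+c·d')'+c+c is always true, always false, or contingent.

always true

(c+c·d')'+c+c
= c'+c+c   [absorption]
= c'+c   [idempotence]
= 1   [complement]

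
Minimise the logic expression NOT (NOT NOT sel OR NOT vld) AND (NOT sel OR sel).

NOT (NOT NOT sel OR NOT vld) AND (NOT sel OR sel)
= NOT sel AND vld AND (NOT sel OR sel)   (De Morgan)
= NOT sel AND vld   (complement / identity)

NOT sel AND vld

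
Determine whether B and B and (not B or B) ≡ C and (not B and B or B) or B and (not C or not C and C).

E1: B and B and (not B or B)
    = B and B   (complement / identity)
    = B   (idempotence)
E2: C and (not B and B or B) or B and (not C or not C and C)
    = C and (not B and B or B) or B and not C   (complement / identity)
    = C and B or B and not C   (complement / identity)
    = B   (distribution)
Both reduce to B, so they are equivalent.

Yes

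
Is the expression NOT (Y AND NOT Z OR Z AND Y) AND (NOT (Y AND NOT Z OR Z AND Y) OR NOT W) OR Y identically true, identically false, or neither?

NOT (Y AND NOT Z OR Z AND Y) AND (NOT (Y AND NOT Z OR Z AND Y) OR NOT W) OR Y
= NOT (Y AND NOT Z OR Z AND Y) OR Y
= NOT Y OR Y
= TRUE

identically true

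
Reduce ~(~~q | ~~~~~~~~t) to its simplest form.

~q & ~t

~(~~q | ~~~~~~~~t)
= ~(~~q | ~~~~~~t)   — double negation
= ~q & ~~~~~t   — De Morgan
= ~q & ~~~t   — double negation
= ~q & ~t   — double negation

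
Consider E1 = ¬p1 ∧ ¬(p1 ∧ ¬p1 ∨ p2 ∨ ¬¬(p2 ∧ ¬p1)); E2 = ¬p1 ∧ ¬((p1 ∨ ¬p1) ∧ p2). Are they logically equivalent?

Yes

E1: ¬p1 ∧ ¬(p1 ∧ ¬p1 ∨ p2 ∨ ¬¬(p2 ∧ ¬p1))
    = ¬p1 ∧ ¬(p1 ∧ ¬p1 ∨ p2 ∨ p2 ∧ ¬p1)   — double negation
    = ¬p1 ∧ ¬(p2 ∨ p2 ∧ ¬p1)   — complement / identity
    = ¬p1 ∧ ¬p2   — absorption
E2: ¬p1 ∧ ¬((p1 ∨ ¬p1) ∧ p2)
    = ¬p1 ∧ ¬p2   — complement / identity
Both reduce to ¬p1 ∧ ¬p2, so they are equivalent.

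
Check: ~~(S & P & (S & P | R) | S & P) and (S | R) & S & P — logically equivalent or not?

Yes

E1: ~~(S & P & (S & P | R) | S & P)
    = ~~(S & P | S & P)
    = ~~(S & P)
    = S & P
E2: (S | R) & S & P
    = S & P
Both reduce to S & P, so they are equivalent.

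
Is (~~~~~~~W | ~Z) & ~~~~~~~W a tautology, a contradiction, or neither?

(~~~~~~~W | ~Z) & ~~~~~~~W
= ~~~~~~~W   (absorption)
= ~~~~~W   (double negation)
= ~~~W   (double negation)
= ~W   (double negation)
This depends on W, so it is not a constant.

neither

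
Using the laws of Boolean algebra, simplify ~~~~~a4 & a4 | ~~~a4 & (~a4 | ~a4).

~a4

~~~~~a4 & a4 | ~~~a4 & (~a4 | ~a4)
= ~~~~~a4 & a4 | ~~~a4 & ~a4
= ~~~a4 & a4 | ~~~a4 & ~a4
= ~~~a4
= ~a4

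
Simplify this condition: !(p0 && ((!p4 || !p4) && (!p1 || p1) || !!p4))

!p0

!(p0 && ((!p4 || !p4) && (!p1 || p1) || !!p4))
= !(p0 && (!p4 || !p4 || !!p4))   [complement / identity]
= !(p0 && (!p4 || !p4 || p4))   [double negation]
= !(p0 && (!p4 || p4))   [idempotence]
= !p0   [complement / identity]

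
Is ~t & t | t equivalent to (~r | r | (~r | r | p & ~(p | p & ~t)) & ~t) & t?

Yes

E1: ~t & t | t
    = t   — complement / identity
E2: (~r | r | (~r | r | p & ~(p | p & ~t)) & ~t) & t
    = (~r | r | (~r | r | p & ~p) & ~t) & t   — absorption
    = (~r | r | (~r | r) & ~t) & t   — complement / identity
    = (~r | r) & t   — absorption
    = t   — complement / identity
Both reduce to t, so they are equivalent.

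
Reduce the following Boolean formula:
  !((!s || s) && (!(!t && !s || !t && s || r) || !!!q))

!((!s || s) && (!(!t && !s || !t && s || r) || !!!q))
= !((!s || s) && (!(!t || r) || !!!q))   — distribution
= !(!(!t || r) || !!!q)   — complement / identity
= (!t || r) && !!q   — De Morgan
= (!t || r) && q   — double negation

(!t || r) && q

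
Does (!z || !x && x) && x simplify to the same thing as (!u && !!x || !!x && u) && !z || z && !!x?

No

E1: (!z || !x && x) && x
    = !z && x   [complement / identity]
E2: (!u && !!x || !!x && u) && !z || z && !!x
    = !!x && !z || z && !!x   [distribution]
    = !!x   [distribution]
    = x   [double negation]
These differ: at u=0, x=1, z=1, E1 = 0 but E2 = 1.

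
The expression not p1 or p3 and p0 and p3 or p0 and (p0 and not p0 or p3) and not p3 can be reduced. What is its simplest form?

not p1 or p0 and p3

not p1 or p3 and p0 and p3 or p0 and (p0 and not p0 or p3) and not p3
= not p1 or p3 and p0 and p3 or p0 and p3 and not p3   (complement / identity)
= not p1 or p0 and p3   (distribution)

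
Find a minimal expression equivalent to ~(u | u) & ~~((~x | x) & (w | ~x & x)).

~(u | u) & ~~((~x | x) & (w | ~x & x))
= ~(u | u) & ~~((~x | x) & w)   [complement / identity]
= ~(u | u) & (~x | x) & w   [double negation]
= ~u & (~x | x) & w   [idempotence]
= ~u & w   [complement / identity]

~u & w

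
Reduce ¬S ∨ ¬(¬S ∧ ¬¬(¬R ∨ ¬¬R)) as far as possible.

¬S ∨ ¬(¬S ∧ ¬¬(¬R ∨ ¬¬R))
= ¬S ∨ ¬(¬S ∧ ¬(R ∧ ¬R))   (De Morgan)
= ¬S ∨ S ∨ R ∧ ¬R   (De Morgan)
= ¬S ∨ S   (complement / identity)
= True   (complement)

True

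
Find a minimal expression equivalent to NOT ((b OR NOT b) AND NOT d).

NOT ((b OR NOT b) AND NOT d)
= NOT NOT d
= d

d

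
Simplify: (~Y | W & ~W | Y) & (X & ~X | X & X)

(~Y | W & ~W | Y) & (X & ~X | X & X)
= (~Y | W & ~W | Y) & X   — distribution
= (~Y | Y) & X   — complement / identity
= X   — complement / identity

X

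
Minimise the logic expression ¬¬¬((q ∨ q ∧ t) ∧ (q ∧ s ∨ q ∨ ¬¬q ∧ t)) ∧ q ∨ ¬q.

¬¬¬((q ∨ q ∧ t) ∧ (q ∧ s ∨ q ∨ ¬¬q ∧ t)) ∧ q ∨ ¬q
= ¬¬¬((q ∨ q ∧ t) ∧ (q ∨ ¬¬q ∧ t)) ∧ q ∨ ¬q   [absorption]
= ¬¬¬((q ∨ q ∧ t) ∧ (q ∨ q ∧ t)) ∧ q ∨ ¬q   [double negation]
= ¬((q ∨ q ∧ t) ∧ (q ∨ q ∧ t)) ∧ q ∨ ¬q   [double negation]
= ¬(q ∨ q ∧ t) ∧ q ∨ ¬q   [idempotence]
= ¬q ∧ q ∨ ¬q   [absorption]
= ¬q   [complement / identity]

¬q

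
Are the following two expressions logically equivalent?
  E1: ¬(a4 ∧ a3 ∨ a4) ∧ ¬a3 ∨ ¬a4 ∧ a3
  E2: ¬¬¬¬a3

E1: ¬(a4 ∧ a3 ∨ a4) ∧ ¬a3 ∨ ¬a4 ∧ a3
    = ¬a4 ∧ ¬a3 ∨ ¬a4 ∧ a3   [absorption]
    = ¬a4   [distribution]
E2: ¬¬¬¬a3
    = ¬¬a3   [double negation]
    = a3   [double negation]
These differ: at a3=0, a4=0, E1 = 1 but E2 = 0.

No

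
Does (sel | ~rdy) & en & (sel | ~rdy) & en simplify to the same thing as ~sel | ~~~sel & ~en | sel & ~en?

No

E1: (sel | ~rdy) & en & (sel | ~rdy) & en
    = (sel | ~rdy) & en   [idempotence]
E2: ~sel | ~~~sel & ~en | sel & ~en
    = ~sel | ~sel & ~en | sel & ~en   [double negation]
    = ~sel | ~en   [distribution]
These differ: at en=0, rdy=1, sel=0, E1 = 0 but E2 = 1.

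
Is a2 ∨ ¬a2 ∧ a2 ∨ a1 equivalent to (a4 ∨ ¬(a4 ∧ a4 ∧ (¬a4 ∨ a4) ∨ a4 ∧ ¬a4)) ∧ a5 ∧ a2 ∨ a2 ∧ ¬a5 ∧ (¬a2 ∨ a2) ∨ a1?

Yes

E1: a2 ∨ ¬a2 ∧ a2 ∨ a1
    = a2 ∨ a1   — complement / identity
E2: (a4 ∨ ¬(a4 ∧ a4 ∧ (¬a4 ∨ a4) ∨ a4 ∧ ¬a4)) ∧ a5 ∧ a2 ∨ a2 ∧ ¬a5 ∧ (¬a2 ∨ a2) ∨ a1
    = (a4 ∨ ¬(a4 ∧ a4 ∨ a4 ∧ ¬a4)) ∧ a5 ∧ a2 ∨ a2 ∧ ¬a5 ∧ (¬a2 ∨ a2) ∨ a1   — complement / identity
    = (a4 ∨ ¬a4) ∧ a5 ∧ a2 ∨ a2 ∧ ¬a5 ∧ (¬a2 ∨ a2) ∨ a1   — distribution
    = (a4 ∨ ¬a4) ∧ a5 ∧ a2 ∨ a2 ∧ ¬a5 ∨ a1   — complement / identity
    = a5 ∧ a2 ∨ a2 ∧ ¬a5 ∨ a1   — complement / identity
    = a2 ∨ a1   — distribution
Both reduce to a2 ∨ a1, so they are equivalent.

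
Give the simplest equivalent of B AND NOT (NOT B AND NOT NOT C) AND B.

B AND NOT (NOT B AND NOT NOT C) AND B
= B AND (B OR NOT C) AND B   (De Morgan)
= B AND B   (absorption)
= B   (idempotence)

B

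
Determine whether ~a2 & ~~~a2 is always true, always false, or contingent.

contingent

~a2 & ~~~a2
= ~a2 & ~a2   (double negation)
= ~a2   (idempotence)
This depends on a2, so it is not a constant.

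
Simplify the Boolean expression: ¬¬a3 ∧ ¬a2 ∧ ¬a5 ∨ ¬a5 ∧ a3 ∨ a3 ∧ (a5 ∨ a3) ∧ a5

¬¬a3 ∧ ¬a2 ∧ ¬a5 ∨ ¬a5 ∧ a3 ∨ a3 ∧ (a5 ∨ a3) ∧ a5
= a3 ∧ ¬a2 ∧ ¬a5 ∨ ¬a5 ∧ a3 ∨ a3 ∧ (a5 ∨ a3) ∧ a5   (double negation)
= a3 ∧ ¬a2 ∧ ¬a5 ∨ ¬a5 ∧ a3 ∨ a3 ∧ a5   (absorption)
= ¬a5 ∧ (a3 ∧ ¬a2 ∨ a3) ∨ a3 ∧ a5   (distribution)
= ¬a5 ∧ a3 ∨ a3 ∧ a5   (absorption)
= a3   (distribution)

a3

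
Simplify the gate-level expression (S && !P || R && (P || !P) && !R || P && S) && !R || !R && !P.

(S && !P || R && (P || !P) && !R || P && S) && !R || !R && !P
= (S && !P || R && !R || P && S) && !R || !R && !P
= (S && !P || P && S) && !R || !R && !P
= S && !R || !R && !P
= (S || !P) && !R

(S || !P) && !R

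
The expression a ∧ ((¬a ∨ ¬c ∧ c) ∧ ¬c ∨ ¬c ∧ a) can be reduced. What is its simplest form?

a ∧ ¬c

a ∧ ((¬a ∨ ¬c ∧ c) ∧ ¬c ∨ ¬c ∧ a)
= a ∧ (¬a ∧ ¬c ∨ ¬c ∧ a)
= a ∧ ¬c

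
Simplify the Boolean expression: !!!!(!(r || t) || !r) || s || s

!!!!(!(r || t) || !r) || s || s
= !!!!(!(r || t) || !r) || s
= !!!((r || t) && r) || s
= !!!r || s
= !r || s

!r || s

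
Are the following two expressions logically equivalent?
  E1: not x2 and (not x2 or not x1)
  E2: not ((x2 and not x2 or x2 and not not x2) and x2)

Yes

E1: not x2 and (not x2 or not x1)
    = not x2   (absorption)
E2: not ((x2 and not x2 or x2 and not not x2) and x2)
    = not ((x2 and not x2 or x2 and x2) and x2)   (double negation)
    = not (x2 and x2)   (distribution)
    = not x2   (idempotence)
Both reduce to not x2, so they are equivalent.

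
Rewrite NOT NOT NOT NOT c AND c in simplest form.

c

NOT NOT NOT NOT c AND c
= NOT NOT c AND c   [double negation]
= c AND c   [double negation]
= c   [idempotence]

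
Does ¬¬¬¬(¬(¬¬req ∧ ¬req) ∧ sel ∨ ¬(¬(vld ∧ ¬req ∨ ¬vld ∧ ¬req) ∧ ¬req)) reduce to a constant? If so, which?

yes, True

¬¬¬¬(¬(¬¬req ∧ ¬req) ∧ sel ∨ ¬(¬(vld ∧ ¬req ∨ ¬vld ∧ ¬req) ∧ ¬req))
= ¬¬¬¬(¬(¬¬req ∧ ¬req) ∧ sel ∨ ¬(¬¬req ∧ ¬req))
= ¬¬¬¬¬(¬¬req ∧ ¬req)
= ¬¬¬¬(¬req ∨ req)
= ¬¬(¬req ∨ req)
= ¬req ∨ req
= True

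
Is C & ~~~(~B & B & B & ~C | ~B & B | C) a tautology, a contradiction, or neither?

contradiction

C & ~~~(~B & B & B & ~C | ~B & B | C)
= C & ~~~(~B & B & ~C | ~B & B | C)   — idempotence
= C & ~~~(~B & B | C)   — absorption
= C & ~~~C   — complement / identity
= C & ~C   — double negation
= 0   — complement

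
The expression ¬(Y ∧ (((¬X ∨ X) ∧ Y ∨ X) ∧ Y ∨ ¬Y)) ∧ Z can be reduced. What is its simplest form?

¬Y ∧ Z

¬(Y ∧ (((¬X ∨ X) ∧ Y ∨ X) ∧ Y ∨ ¬Y)) ∧ Z
= ¬(Y ∧ ((Y ∨ X) ∧ Y ∨ ¬Y)) ∧ Z   [complement / identity]
= ¬(Y ∧ (Y ∨ ¬Y)) ∧ Z   [absorption]
= ¬Y ∧ Z   [complement / identity]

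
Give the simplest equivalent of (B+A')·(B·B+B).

(B+A')·(B·B+B)
= (B+A')·(B+B)   (idempotence)
= (B+A')·B   (idempotence)
= B   (absorption)

B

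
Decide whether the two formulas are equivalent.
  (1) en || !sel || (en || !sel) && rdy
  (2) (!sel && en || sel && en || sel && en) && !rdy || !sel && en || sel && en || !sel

E1: en || !sel || (en || !sel) && rdy
    = en || !sel
E2: (!sel && en || sel && en || sel && en) && !rdy || !sel && en || sel && en || !sel
    = (!sel && en || sel && en) && !rdy || !sel && en || sel && en || !sel
    = !sel && en || sel && en || !sel
    = en || !sel
Both reduce to en || !sel, so they are equivalent.

Yes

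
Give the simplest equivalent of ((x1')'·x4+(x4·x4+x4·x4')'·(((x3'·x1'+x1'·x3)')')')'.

((x1')'·x4+(x4·x4+x4·x4')'·(((x3'·x1'+x1'·x3)')')')'
= ((x1')'·x4+(x4·x4+x4·x4')'·(((x1')')')')'   [distribution]
= ((x1')'·x4+x4'·(((x1')')')')'   [distribution]
= ((x1')'·x4+x4'·(x1')')'   [double negation]
= ((x1')')'   [distribution]
= x1'   [double negation]

x1'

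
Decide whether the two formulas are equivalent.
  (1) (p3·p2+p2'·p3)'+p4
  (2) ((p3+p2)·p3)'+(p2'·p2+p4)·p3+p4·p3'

Yes

E1: (p3·p2+p2'·p3)'+p4
    = p3'+p4   (distribution)
E2: ((p3+p2)·p3)'+(p2'·p2+p4)·p3+p4·p3'
    = p3'+(p2'·p2+p4)·p3+p4·p3'   (absorption)
    = p3'+p4·p3+p4·p3'   (complement / identity)
    = p3'+p4   (distribution)
Both reduce to p3'+p4, so they are equivalent.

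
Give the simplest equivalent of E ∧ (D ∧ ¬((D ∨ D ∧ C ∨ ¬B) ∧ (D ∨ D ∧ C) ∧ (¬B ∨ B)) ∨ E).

E ∧ (D ∧ ¬((D ∨ D ∧ C ∨ ¬B) ∧ (D ∨ D ∧ C) ∧ (¬B ∨ B)) ∨ E)
= E ∧ (D ∧ ¬((D ∨ D ∧ C ∨ ¬B) ∧ (D ∨ D ∧ C)) ∨ E)
= E ∧ (D ∧ ¬(D ∨ D ∧ C) ∨ E)
= E ∧ (D ∧ ¬D ∨ E)
= E ∧ E
= E

E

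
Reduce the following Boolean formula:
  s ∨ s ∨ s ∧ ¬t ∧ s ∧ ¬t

s ∨ s ∨ s ∧ ¬t ∧ s ∧ ¬t
= s ∨ s ∧ ¬t ∧ s ∧ ¬t   — idempotence
= s ∨ s ∧ ¬t   — idempotence
= s   — absorption

s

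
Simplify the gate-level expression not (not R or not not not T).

not (not R or not not not T)
= not (not R or not T)   (double negation)
= R and T   (De Morgan)

R and T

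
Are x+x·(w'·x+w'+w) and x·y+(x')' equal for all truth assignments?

E1: x+x·(w'·x+w'+w)
    = x+x·(w'+w)   — absorption
    = x+x   — complement / identity
    = x   — idempotence
E2: x·y+(x')'
    = x·y+x   — double negation
    = x   — absorption
Both reduce to x, so they are equivalent.

Yes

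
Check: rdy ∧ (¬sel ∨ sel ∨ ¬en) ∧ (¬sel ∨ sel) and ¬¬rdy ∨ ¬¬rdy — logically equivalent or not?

Yes

E1: rdy ∧ (¬sel ∨ sel ∨ ¬en) ∧ (¬sel ∨ sel)
    = rdy ∧ (¬sel ∨ sel)
    = rdy
E2: ¬¬rdy ∨ ¬¬rdy
    = ¬¬rdy ∨ rdy
    = rdy ∨ rdy
    = rdy
Both reduce to rdy, so they are equivalent.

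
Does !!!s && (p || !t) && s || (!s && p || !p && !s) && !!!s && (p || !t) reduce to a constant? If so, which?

no

!!!s && (p || !t) && s || (!s && p || !p && !s) && !!!s && (p || !t)
= !!!s && (p || !t) && s || !s && !!!s && (p || !t)   [distribution]
= !!!s && (p || !t)   [distribution]
= !s && (p || !t)   [double negation]
This depends on p, s, t, so it is not a constant.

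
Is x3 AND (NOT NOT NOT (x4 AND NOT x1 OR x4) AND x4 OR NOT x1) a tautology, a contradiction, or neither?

neither

x3 AND (NOT NOT NOT (x4 AND NOT x1 OR x4) AND x4 OR NOT x1)
= x3 AND (NOT (x4 AND NOT x1 OR x4) AND x4 OR NOT x1)
= x3 AND (NOT x4 AND x4 OR NOT x1)
= x3 AND NOT x1
This depends on x1, x3, so it is not a constant.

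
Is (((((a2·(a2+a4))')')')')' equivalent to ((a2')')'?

Yes

E1: (((((a2·(a2+a4))')')')')'
    = (((a2·(a2+a4))')')'
    = ((a2')')'
    = a2'
E2: ((a2')')'
    = a2'
Both reduce to a2', so they are equivalent.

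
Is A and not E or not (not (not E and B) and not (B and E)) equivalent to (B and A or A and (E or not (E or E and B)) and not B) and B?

E1: A and not E or not (not (not E and B) and not (B and E))
    = A and not E or not E and B or B and E
    = A and not E or B
E2: (B and A or A and (E or not (E or E and B)) and not B) and B
    = (B and A or A and (E or not E) and not B) and B
    = (B and A or A and not B) and B
    = A and B
These differ: at A=0, B=1, E=0, E1 = 1 but E2 = 0.

No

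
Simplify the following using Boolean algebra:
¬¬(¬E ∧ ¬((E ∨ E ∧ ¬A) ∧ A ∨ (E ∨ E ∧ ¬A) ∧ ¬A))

¬¬(¬E ∧ ¬((E ∨ E ∧ ¬A) ∧ A ∨ (E ∨ E ∧ ¬A) ∧ ¬A))
= ¬¬(¬E ∧ ¬(E ∨ E ∧ ¬A))   [distribution]
= ¬¬(¬E ∧ ¬E)   [absorption]
= ¬(E ∨ E)   [De Morgan]
= ¬E   [idempotence]

¬E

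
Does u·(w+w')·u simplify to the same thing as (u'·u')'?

E1: u·(w+w')·u
    = u·u   (complement / identity)
    = u   (idempotence)
E2: (u'·u')'
    = (u')'   (idempotence)
    = u   (double negation)
Both reduce to u, so they are equivalent.

Yes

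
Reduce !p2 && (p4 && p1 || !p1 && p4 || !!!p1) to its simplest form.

!p2 && (p4 || !p1)

!p2 && (p4 && p1 || !p1 && p4 || !!!p1)
= !p2 && (p4 && p1 || !p1 && p4 || !p1)   (double negation)
= !p2 && (p4 || !p1)   (distribution)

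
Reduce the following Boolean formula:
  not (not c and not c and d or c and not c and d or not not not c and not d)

not (not c and not c and d or c and not c and d or not not not c and not d)
= not (not c and d or not not not c and not d)   (distribution)
= not (not c and d or not c and not d)   (double negation)
= not not c   (distribution)
= c   (double negation)

c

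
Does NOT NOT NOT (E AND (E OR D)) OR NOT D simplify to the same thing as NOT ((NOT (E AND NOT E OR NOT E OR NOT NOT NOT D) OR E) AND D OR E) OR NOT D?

Yes

E1: NOT NOT NOT (E AND (E OR D)) OR NOT D
    = NOT (E AND (E OR D)) OR NOT D   [double negation]
    = NOT E OR NOT D   [absorption]
E2: NOT ((NOT (E AND NOT E OR NOT E OR NOT NOT NOT D) OR E) AND D OR E) OR NOT D
    = NOT ((NOT (NOT E OR NOT NOT NOT D) OR E) AND D OR E) OR NOT D   [complement / identity]
    = NOT ((NOT (NOT E OR NOT D) OR E) AND D OR E) OR NOT D   [double negation]
    = NOT ((E AND D OR E) AND D OR E) OR NOT D   [De Morgan]
    = NOT (E AND D OR E) OR NOT D   [absorption]
    = NOT E OR NOT D   [absorption]
Both reduce to NOT E OR NOT D, so they are equivalent.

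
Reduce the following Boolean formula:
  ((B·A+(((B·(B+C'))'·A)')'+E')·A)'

A'

((B·A+(((B·(B+C'))'·A)')'+E')·A)'
= ((B·A+(B·(B+C'))'·A+E')·A)'   — double negation
= ((B·A+B'·A+E')·A)'   — absorption
= ((A+E')·A)'   — distribution
= A'   — absorption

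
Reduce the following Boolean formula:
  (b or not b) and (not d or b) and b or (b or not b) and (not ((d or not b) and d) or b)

not d or b

(b or not b) and (not d or b) and b or (b or not b) and (not ((d or not b) and d) or b)
= (b or not b) and (not d or b) and b or (b or not b) and (not d or b)
= (b or not b) and (not d or b)
= not d or b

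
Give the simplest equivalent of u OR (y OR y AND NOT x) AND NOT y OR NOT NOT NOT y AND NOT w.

u OR NOT y AND NOT w

u OR (y OR y AND NOT x) AND NOT y OR NOT NOT NOT y AND NOT w
= u OR y AND NOT y OR NOT NOT NOT y AND NOT w   [absorption]
= u OR NOT NOT NOT y AND NOT w   [complement / identity]
= u OR NOT y AND NOT w   [double negation]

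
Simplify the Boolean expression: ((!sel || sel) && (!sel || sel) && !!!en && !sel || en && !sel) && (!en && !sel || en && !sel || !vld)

((!sel || sel) && (!sel || sel) && !!!en && !sel || en && !sel) && (!en && !sel || en && !sel || !vld)
= ((!sel || sel) && !!!en && !sel || en && !sel) && (!en && !sel || en && !sel || !vld)   [idempotence]
= (!!!en && !sel || en && !sel) && (!en && !sel || en && !sel || !vld)   [complement / identity]
= (!en && !sel || en && !sel) && (!en && !sel || en && !sel || !vld)   [double negation]
= !en && !sel || en && !sel   [absorption]
= !sel   [distribution]

!sel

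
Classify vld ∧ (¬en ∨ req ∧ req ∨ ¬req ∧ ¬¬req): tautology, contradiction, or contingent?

contingent

vld ∧ (¬en ∨ req ∧ req ∨ ¬req ∧ ¬¬req)
= vld ∧ (¬en ∨ req ∧ req ∨ ¬req ∧ req)   — double negation
= vld ∧ (¬en ∨ req)   — distribution
This depends on en, req, vld, so it is not a constant.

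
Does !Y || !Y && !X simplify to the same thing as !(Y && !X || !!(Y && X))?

E1: !Y || !Y && !X
    = !Y   — absorption
E2: !(Y && !X || !!(Y && X))
    = !(Y && !X || Y && X)   — double negation
    = !Y   — distribution
Both reduce to !Y, so they are equivalent.

Yes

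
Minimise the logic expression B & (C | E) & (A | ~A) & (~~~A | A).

B & (C | E)

B & (C | E) & (A | ~A) & (~~~A | A)
= B & (C | E) & (~~~A | A)   (complement / identity)
= B & (C | E) & (~A | A)   (double negation)
= B & (C | E)   (complement / identity)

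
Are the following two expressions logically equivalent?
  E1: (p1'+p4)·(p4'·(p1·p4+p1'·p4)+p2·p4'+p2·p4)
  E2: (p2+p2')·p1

E1: (p1'+p4)·(p4'·(p1·p4+p1'·p4)+p2·p4'+p2·p4)
    = (p1'+p4)·(p4'·p4+p2·p4'+p2·p4)   [distribution]
    = (p1'+p4)·(p2·p4'+p2·p4)   [complement / identity]
    = (p1'+p4)·p2   [distribution]
E2: (p2+p2')·p1
    = p1   [complement / identity]
These differ: at p1=0, p2=1, p4=1, E1 = 1 but E2 = 0.

No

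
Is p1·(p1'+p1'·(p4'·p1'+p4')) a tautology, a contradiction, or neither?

p1·(p1'+p1'·(p4'·p1'+p4'))
= p1·(p1'+p1'·p4')   — absorption
= p1·p1'   — absorption
= 0   — complement

contradiction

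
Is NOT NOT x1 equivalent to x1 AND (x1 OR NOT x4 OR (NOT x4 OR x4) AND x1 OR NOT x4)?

E1: NOT NOT x1
    = x1   [double negation]
E2: x1 AND (x1 OR NOT x4 OR (NOT x4 OR x4) AND x1 OR NOT x4)
    = x1 AND (x1 OR NOT x4 OR x1 OR NOT x4)   [complement / identity]
    = x1 AND (x1 OR NOT x4)   [idempotence]
    = x1   [absorption]
Both reduce to x1, so they are equivalent.

Yes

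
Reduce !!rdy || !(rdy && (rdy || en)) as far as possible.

!!rdy || !(rdy && (rdy || en))
= !!rdy || !rdy   — absorption
= rdy || !rdy   — double negation
= true   — complement

true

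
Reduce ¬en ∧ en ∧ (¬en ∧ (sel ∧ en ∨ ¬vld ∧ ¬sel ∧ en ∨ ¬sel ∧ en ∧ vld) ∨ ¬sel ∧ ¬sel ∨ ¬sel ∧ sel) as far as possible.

False

¬en ∧ en ∧ (¬en ∧ (sel ∧ en ∨ ¬vld ∧ ¬sel ∧ en ∨ ¬sel ∧ en ∧ vld) ∨ ¬sel ∧ ¬sel ∨ ¬sel ∧ sel)
= ¬en ∧ en ∧ (¬en ∧ (sel ∧ en ∨ ¬sel ∧ en) ∨ ¬sel ∧ ¬sel ∨ ¬sel ∧ sel)   [distribution]
= ¬en ∧ en ∧ (¬en ∧ en ∨ ¬sel ∧ ¬sel ∨ ¬sel ∧ sel)   [distribution]
= ¬en ∧ en ∧ (¬en ∧ en ∨ ¬sel)   [distribution]
= ¬en ∧ en   [absorption]
= False   [complement]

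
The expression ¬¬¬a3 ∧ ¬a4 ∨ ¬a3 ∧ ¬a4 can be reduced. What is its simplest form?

¬a3 ∧ ¬a4

¬¬¬a3 ∧ ¬a4 ∨ ¬a3 ∧ ¬a4
= ¬a3 ∧ ¬a4 ∨ ¬a3 ∧ ¬a4   — double negation
= ¬a3 ∧ ¬a4   — idempotence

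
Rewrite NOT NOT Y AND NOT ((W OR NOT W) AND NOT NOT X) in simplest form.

Y AND NOT X

NOT NOT Y AND NOT ((W OR NOT W) AND NOT NOT X)
= NOT NOT Y AND NOT ((W OR NOT W) AND X)   — double negation
= Y AND NOT ((W OR NOT W) AND X)   — double negation
= Y AND NOT X   — complement / identity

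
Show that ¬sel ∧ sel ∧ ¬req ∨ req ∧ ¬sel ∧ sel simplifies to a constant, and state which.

False

¬sel ∧ sel ∧ ¬req ∨ req ∧ ¬sel ∧ sel
= ¬sel ∧ sel   [distribution]
= False   [complement]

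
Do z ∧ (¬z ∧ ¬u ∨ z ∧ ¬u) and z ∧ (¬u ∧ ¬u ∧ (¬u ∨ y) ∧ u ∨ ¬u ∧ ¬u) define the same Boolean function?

E1: z ∧ (¬z ∧ ¬u ∨ z ∧ ¬u)
    = z ∧ ¬u   — distribution
E2: z ∧ (¬u ∧ ¬u ∧ (¬u ∨ y) ∧ u ∨ ¬u ∧ ¬u)
    = z ∧ (¬u ∧ ¬u ∧ u ∨ ¬u ∧ ¬u)   — absorption
    = z ∧ (¬u ∧ u ∨ ¬u ∧ ¬u)   — idempotence
    = z ∧ ¬u   — distribution
Both reduce to z ∧ ¬u, so they are equivalent.

Yes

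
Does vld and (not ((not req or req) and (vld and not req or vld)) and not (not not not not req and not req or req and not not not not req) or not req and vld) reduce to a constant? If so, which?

vld and (not ((not req or req) and (vld and not req or vld)) and not (not not not not req and not req or req and not not not not req) or not req and vld)
= vld and (not (vld and not req or vld) and not (not not not not req and not req or req and not not not not req) or not req and vld)   [complement / identity]
= vld and (not vld and not (not not not not req and not req or req and not not not not req) or not req and vld)   [absorption]
= vld and (not vld and not not not not not req or not req and vld)   [distribution]
= vld and (not vld and not not not req or not req and vld)   [double negation]
= vld and (not vld and not req or not req and vld)   [double negation]
= vld and not req   [distribution]
This depends on req, vld, so it is not a constant.

no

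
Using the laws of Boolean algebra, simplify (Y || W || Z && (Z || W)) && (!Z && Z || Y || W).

Y || W

(Y || W || Z && (Z || W)) && (!Z && Z || Y || W)
= (Y || W || Z) && (!Z && Z || Y || W)   — absorption
= (Y || W || Z) && (Y || W)   — complement / identity
= Y || W   — absorption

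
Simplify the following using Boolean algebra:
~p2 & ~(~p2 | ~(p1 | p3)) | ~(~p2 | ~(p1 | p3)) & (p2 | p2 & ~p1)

~p2 & ~(~p2 | ~(p1 | p3)) | ~(~p2 | ~(p1 | p3)) & (p2 | p2 & ~p1)
= ~p2 & ~(~p2 | ~(p1 | p3)) | ~(~p2 | ~(p1 | p3)) & p2   — absorption
= ~(~p2 | ~(p1 | p3))   — distribution
= p2 & (p1 | p3)   — De Morgan

p2 & (p1 | p3)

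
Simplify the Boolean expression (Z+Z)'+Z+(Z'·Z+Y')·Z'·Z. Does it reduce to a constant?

1

(Z+Z)'+Z+(Z'·Z+Y')·Z'·Z
= (Z+Z)'+Z+Z'·Z
= Z'+Z+Z'·Z
= Z'+Z
= 1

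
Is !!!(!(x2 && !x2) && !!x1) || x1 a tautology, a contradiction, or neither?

tautology

!!!(!(x2 && !x2) && !!x1) || x1
= !!(x2 && !x2 || !x1) || x1   (De Morgan)
= !!!x1 || x1   (complement / identity)
= !x1 || x1   (double negation)
= true   (complement)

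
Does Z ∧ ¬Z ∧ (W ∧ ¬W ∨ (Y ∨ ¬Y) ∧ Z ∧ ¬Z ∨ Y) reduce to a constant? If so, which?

yes, False

Z ∧ ¬Z ∧ (W ∧ ¬W ∨ (Y ∨ ¬Y) ∧ Z ∧ ¬Z ∨ Y)
= Z ∧ ¬Z ∧ ((Y ∨ ¬Y) ∧ Z ∧ ¬Z ∨ Y)   [complement / identity]
= Z ∧ ¬Z ∧ (Z ∧ ¬Z ∨ Y)   [complement / identity]
= Z ∧ ¬Z   [absorption]
= False   [complement]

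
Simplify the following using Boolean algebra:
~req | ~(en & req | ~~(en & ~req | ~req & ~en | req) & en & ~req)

~req | ~en

~req | ~(en & req | ~~(en & ~req | ~req & ~en | req) & en & ~req)
= ~req | ~(en & req | (en & ~req | ~req & ~en | req) & en & ~req)
= ~req | ~(en & req | (~req | req) & en & ~req)
= ~req | ~(en & req | en & ~req)
= ~req | ~en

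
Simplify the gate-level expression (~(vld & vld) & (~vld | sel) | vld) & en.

en

(~(vld & vld) & (~vld | sel) | vld) & en
= (~vld & (~vld | sel) | vld) & en   (idempotence)
= (~vld | vld) & en   (absorption)
= en   (complement / identity)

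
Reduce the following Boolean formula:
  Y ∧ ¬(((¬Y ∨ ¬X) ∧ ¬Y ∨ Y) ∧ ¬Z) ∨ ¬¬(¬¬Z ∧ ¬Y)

Y ∧ ¬(((¬Y ∨ ¬X) ∧ ¬Y ∨ Y) ∧ ¬Z) ∨ ¬¬(¬¬Z ∧ ¬Y)
= Y ∧ ¬((¬Y ∨ Y) ∧ ¬Z) ∨ ¬¬(¬¬Z ∧ ¬Y)
= Y ∧ ¬¬Z ∨ ¬¬(¬¬Z ∧ ¬Y)
= Y ∧ ¬¬Z ∨ ¬¬Z ∧ ¬Y
= ¬¬Z
= Z

Z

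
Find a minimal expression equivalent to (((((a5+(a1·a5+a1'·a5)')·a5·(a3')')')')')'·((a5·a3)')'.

a5·a3

(((((a5+(a1·a5+a1'·a5)')·a5·(a3')')')')')'·((a5·a3)')'
= (((((a5+a5')·a5·(a3')')')')')'·((a5·a3)')'   (distribution)
= ((((a5·(a3')')')')')'·((a5·a3)')'   (complement / identity)
= ((((a5·a3)')')')'·((a5·a3)')'   (double negation)
= ((a5·a3)')'·((a5·a3)')'   (double negation)
= ((a5·a3)')'   (idempotence)
= a5·a3   (double negation)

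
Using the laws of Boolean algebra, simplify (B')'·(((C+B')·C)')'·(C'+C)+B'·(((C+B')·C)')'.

(B')'·(((C+B')·C)')'·(C'+C)+B'·(((C+B')·C)')'
= (B')'·(((C+B')·C)')'+B'·(((C+B')·C)')'
= B·(((C+B')·C)')'+B'·(((C+B')·C)')'
= (((C+B')·C)')'
= (C')'
= C

C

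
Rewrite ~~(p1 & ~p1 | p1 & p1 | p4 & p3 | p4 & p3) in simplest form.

p1 | p4 & p3

~~(p1 & ~p1 | p1 & p1 | p4 & p3 | p4 & p3)
= ~~(p1 & ~p1 | p1 & p1 | p4 & p3)   — idempotence
= ~~(p1 | p4 & p3)   — distribution
= p1 | p4 & p3   — double negation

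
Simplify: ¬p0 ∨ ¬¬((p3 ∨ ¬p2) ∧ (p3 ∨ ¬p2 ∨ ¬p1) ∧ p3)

¬p0 ∨ p3

¬p0 ∨ ¬¬((p3 ∨ ¬p2) ∧ (p3 ∨ ¬p2 ∨ ¬p1) ∧ p3)
= ¬p0 ∨ ¬¬((p3 ∨ ¬p2) ∧ p3)
= ¬p0 ∨ ¬¬p3
= ¬p0 ∨ p3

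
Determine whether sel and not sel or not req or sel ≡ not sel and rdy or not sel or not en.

No

E1: sel and not sel or not req or sel
    = not req or sel   — complement / identity
E2: not sel and rdy or not sel or not en
    = not sel or not en   — absorption
These differ: at en=1, rdy=0, req=1, sel=1, E1 = 1 but E2 = 0.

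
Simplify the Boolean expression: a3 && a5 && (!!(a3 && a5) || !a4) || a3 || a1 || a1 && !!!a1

a3 && a5 && (!!(a3 && a5) || !a4) || a3 || a1 || a1 && !!!a1
= a3 && a5 && (a3 && a5 || !a4) || a3 || a1 || a1 && !!!a1   — double negation
= a3 && a5 || a3 || a1 || a1 && !!!a1   — absorption
= a3 || a1 || a1 && !!!a1   — absorption
= a3 || a1 || a1 && !a1   — double negation
= a3 || a1   — complement / identity

a3 || a1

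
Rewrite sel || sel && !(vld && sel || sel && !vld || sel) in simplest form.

sel

sel || sel && !(vld && sel || sel && !vld || sel)
= sel || sel && !(sel || sel)
= sel || sel && !sel
= sel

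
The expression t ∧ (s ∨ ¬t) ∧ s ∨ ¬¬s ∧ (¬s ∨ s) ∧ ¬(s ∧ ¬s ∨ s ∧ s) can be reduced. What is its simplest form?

t ∧ s

t ∧ (s ∨ ¬t) ∧ s ∨ ¬¬s ∧ (¬s ∨ s) ∧ ¬(s ∧ ¬s ∨ s ∧ s)
= t ∧ (s ∨ ¬t) ∧ s ∨ ¬¬s ∧ (¬s ∨ s) ∧ ¬s   (distribution)
= t ∧ (s ∨ ¬t) ∧ s ∨ ¬¬s ∧ ¬s   (complement / identity)
= t ∧ (s ∨ ¬t) ∧ s ∨ s ∧ ¬s   (double negation)
= t ∧ (s ∨ ¬t) ∧ s   (complement / identity)
= t ∧ s   (absorption)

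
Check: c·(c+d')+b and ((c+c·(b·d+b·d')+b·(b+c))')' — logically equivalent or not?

Yes

E1: c·(c+d')+b
    = c+b
E2: ((c+c·(b·d+b·d')+b·(b+c))')'
    = ((c+c·(b·d+b·d')+b)')'
    = ((c+c·b+b)')'
    = ((c+b)')'
    = c+b
Both reduce to c+b, so they are equivalent.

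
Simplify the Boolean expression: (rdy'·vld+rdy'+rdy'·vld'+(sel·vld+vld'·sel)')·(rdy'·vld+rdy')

(rdy'·vld+rdy'+rdy'·vld'+(sel·vld+vld'·sel)')·(rdy'·vld+rdy')
= (rdy'·vld+rdy'+(sel·vld+vld'·sel)')·(rdy'·vld+rdy')
= (rdy'·vld+rdy'+sel')·(rdy'·vld+rdy')
= rdy'·vld+rdy'
= rdy'

rdy'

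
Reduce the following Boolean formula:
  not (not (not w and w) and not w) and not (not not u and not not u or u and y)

w and not u

not (not (not w and w) and not w) and not (not not u and not not u or u and y)
= not (not (not w and w) and not w) and not (not not u or u and y)   — idempotence
= (not w and w or w) and not (not not u or u and y)   — De Morgan
= (not w and w or w) and not (u or u and y)   — double negation
= w and not (u or u and y)   — complement / identity
= w and not u   — absorption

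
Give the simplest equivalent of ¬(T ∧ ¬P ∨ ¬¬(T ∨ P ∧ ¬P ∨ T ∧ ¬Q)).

¬T

¬(T ∧ ¬P ∨ ¬¬(T ∨ P ∧ ¬P ∨ T ∧ ¬Q))
= ¬(T ∧ ¬P ∨ ¬¬(T ∨ T ∧ ¬Q))   (complement / identity)
= ¬(T ∧ ¬P ∨ T ∨ T ∧ ¬Q)   (double negation)
= ¬(T ∧ ¬P ∨ T)   (absorption)
= ¬T   (absorption)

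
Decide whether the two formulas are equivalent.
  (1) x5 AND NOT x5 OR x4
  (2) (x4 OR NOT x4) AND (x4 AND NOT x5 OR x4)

E1: x5 AND NOT x5 OR x4
    = x4
E2: (x4 OR NOT x4) AND (x4 AND NOT x5 OR x4)
    = x4 AND NOT x5 OR x4
    = x4
Both reduce to x4, so they are equivalent.

Yes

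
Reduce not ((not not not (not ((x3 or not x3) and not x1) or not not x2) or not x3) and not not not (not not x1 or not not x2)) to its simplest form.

x1 or x2

not ((not not not (not ((x3 or not x3) and not x1) or not not x2) or not x3) and not not not (not not x1 or not not x2))
= not ((not not not (not not x1 or not not x2) or not x3) and not not not (not not x1 or not not x2))   [complement / identity]
= not not not not (not not x1 or not not x2)   [absorption]
= not not (not not x1 or not not x2)   [double negation]
= not (not x1 and not x2)   [De Morgan]
= x1 or x2   [De Morgan]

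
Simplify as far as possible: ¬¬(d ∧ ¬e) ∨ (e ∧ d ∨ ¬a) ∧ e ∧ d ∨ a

¬¬(d ∧ ¬e) ∨ (e ∧ d ∨ ¬a) ∧ e ∧ d ∨ a
= ¬¬(d ∧ ¬e) ∨ e ∧ d ∨ a   — absorption
= d ∧ ¬e ∨ e ∧ d ∨ a   — double negation
= d ∨ a   — distribution

d ∨ a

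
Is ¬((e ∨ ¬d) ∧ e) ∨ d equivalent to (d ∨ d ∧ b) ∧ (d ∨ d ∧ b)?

E1: ¬((e ∨ ¬d) ∧ e) ∨ d
    = ¬e ∨ d
E2: (d ∨ d ∧ b) ∧ (d ∨ d ∧ b)
    = d ∨ d ∧ b
    = d
These differ: at b=0, d=0, e=0, E1 = 1 but E2 = 0.

No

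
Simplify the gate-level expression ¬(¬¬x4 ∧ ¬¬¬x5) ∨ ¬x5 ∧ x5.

¬x4 ∨ x5

¬(¬¬x4 ∧ ¬¬¬x5) ∨ ¬x5 ∧ x5
= ¬(¬¬x4 ∧ ¬x5) ∨ ¬x5 ∧ x5   [double negation]
= ¬x4 ∨ x5 ∨ ¬x5 ∧ x5   [De Morgan]
= ¬x4 ∨ x5   [complement / identity]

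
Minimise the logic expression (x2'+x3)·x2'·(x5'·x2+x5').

(x2'+x3)·x2'·(x5'·x2+x5')
= x2'·(x5'·x2+x5')   (absorption)
= x2'·x5'   (absorption)

x2'·x5'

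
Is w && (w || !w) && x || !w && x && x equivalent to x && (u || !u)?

Yes

E1: w && (w || !w) && x || !w && x && x
    = w && (w || !w) && x || !w && x   [idempotence]
    = w && x || !w && x   [complement / identity]
    = x   [distribution]
E2: x && (u || !u)
    = x   [complement / identity]
Both reduce to x, so they are equivalent.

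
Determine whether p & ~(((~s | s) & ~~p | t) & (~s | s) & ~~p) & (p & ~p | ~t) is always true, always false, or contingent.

always false

p & ~(((~s | s) & ~~p | t) & (~s | s) & ~~p) & (p & ~p | ~t)
= p & ~((~s | s) & ~~p) & (p & ~p | ~t)
= p & ~((~s | s) & p) & (p & ~p | ~t)
= p & ~p & (p & ~p | ~t)
= p & ~p
= 0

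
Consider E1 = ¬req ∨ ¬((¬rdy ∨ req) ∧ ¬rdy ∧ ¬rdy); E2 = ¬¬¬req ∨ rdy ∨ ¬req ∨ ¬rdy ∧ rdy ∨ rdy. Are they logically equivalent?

E1: ¬req ∨ ¬((¬rdy ∨ req) ∧ ¬rdy ∧ ¬rdy)
    = ¬req ∨ ¬((¬rdy ∨ req) ∧ ¬rdy)
    = ¬req ∨ ¬¬rdy
    = ¬req ∨ rdy
E2: ¬¬¬req ∨ rdy ∨ ¬req ∨ ¬rdy ∧ rdy ∨ rdy
    = ¬¬¬req ∨ rdy ∨ ¬req ∨ rdy
    = ¬req ∨ rdy ∨ ¬req ∨ rdy
    = ¬req ∨ rdy
Both reduce to ¬req ∨ rdy, so they are equivalent.

Yes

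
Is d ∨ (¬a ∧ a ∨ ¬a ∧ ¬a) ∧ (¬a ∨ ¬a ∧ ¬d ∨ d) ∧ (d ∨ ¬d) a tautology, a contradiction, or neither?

d ∨ (¬a ∧ a ∨ ¬a ∧ ¬a) ∧ (¬a ∨ ¬a ∧ ¬d ∨ d) ∧ (d ∨ ¬d)
= d ∨ ¬a ∧ (¬a ∨ ¬a ∧ ¬d ∨ d) ∧ (d ∨ ¬d)   [distribution]
= d ∨ ¬a ∧ (¬a ∨ ¬a ∧ ¬d ∨ d)   [complement / identity]
= d ∨ ¬a ∧ (¬a ∨ d)   [absorption]
= d ∨ ¬a   [absorption]
This depends on a, d, so it is not a constant.

neither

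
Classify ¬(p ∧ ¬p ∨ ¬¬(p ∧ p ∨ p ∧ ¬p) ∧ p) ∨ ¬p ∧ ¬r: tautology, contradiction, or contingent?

¬(p ∧ ¬p ∨ ¬¬(p ∧ p ∨ p ∧ ¬p) ∧ p) ∨ ¬p ∧ ¬r
= ¬(p ∧ ¬p ∨ (p ∧ p ∨ p ∧ ¬p) ∧ p) ∨ ¬p ∧ ¬r   — double negation
= ¬(p ∧ ¬p ∨ p ∧ p) ∨ ¬p ∧ ¬r   — distribution
= ¬p ∨ ¬p ∧ ¬r   — distribution
= ¬p   — absorption
This depends on p, so it is not a constant.

contingent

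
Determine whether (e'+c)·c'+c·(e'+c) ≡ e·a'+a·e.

E1: (e'+c)·c'+c·(e'+c)
    = e'+c   — distribution
E2: e·a'+a·e
    = e   — distribution
These differ: at a=0, c=0, e=0, E1 = 1 but E2 = 0.

No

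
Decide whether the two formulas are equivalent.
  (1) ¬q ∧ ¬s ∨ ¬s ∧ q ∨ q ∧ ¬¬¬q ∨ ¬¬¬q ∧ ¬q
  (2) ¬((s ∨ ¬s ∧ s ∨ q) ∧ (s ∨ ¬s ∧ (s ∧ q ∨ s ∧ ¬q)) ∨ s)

No

E1: ¬q ∧ ¬s ∨ ¬s ∧ q ∨ q ∧ ¬¬¬q ∨ ¬¬¬q ∧ ¬q
    = ¬q ∧ ¬s ∨ ¬s ∧ q ∨ ¬¬¬q   — distribution
    = ¬s ∨ ¬¬¬q   — distribution
    = ¬s ∨ ¬q   — double negation
E2: ¬((s ∨ ¬s ∧ s ∨ q) ∧ (s ∨ ¬s ∧ (s ∧ q ∨ s ∧ ¬q)) ∨ s)
    = ¬((s ∨ ¬s ∧ s ∨ q) ∧ (s ∨ ¬s ∧ s) ∨ s)   — distribution
    = ¬(s ∨ ¬s ∧ s ∨ s)   — absorption
    = ¬(s ∨ s)   — complement / identity
    = ¬s   — idempotence
These differ: at q=0, s=1, E1 = 1 but E2 = 0.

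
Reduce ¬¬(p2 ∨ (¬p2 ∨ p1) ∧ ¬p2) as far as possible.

¬¬(p2 ∨ (¬p2 ∨ p1) ∧ ¬p2)
= p2 ∨ (¬p2 ∨ p1) ∧ ¬p2   (double negation)
= p2 ∨ ¬p2   (absorption)
= True   (complement)

True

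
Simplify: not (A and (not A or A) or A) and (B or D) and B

not A and B

not (A and (not A or A) or A) and (B or D) and B
= not (A and (not A or A) or A) and B   (absorption)
= not (A or A) and B   (complement / identity)
= not A and B   (idempotence)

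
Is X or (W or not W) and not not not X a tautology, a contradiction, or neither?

tautology

X or (W or not W) and not not not X
= X or (W or not W) and not X
= X or not X
= True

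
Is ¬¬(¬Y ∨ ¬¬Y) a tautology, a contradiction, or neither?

¬¬(¬Y ∨ ¬¬Y)
= ¬Y ∨ ¬¬Y
= ¬Y ∨ Y
= True

tautology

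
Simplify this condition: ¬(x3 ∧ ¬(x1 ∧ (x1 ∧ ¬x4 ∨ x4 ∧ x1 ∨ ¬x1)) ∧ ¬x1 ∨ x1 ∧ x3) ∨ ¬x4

¬(x3 ∧ ¬(x1 ∧ (x1 ∧ ¬x4 ∨ x4 ∧ x1 ∨ ¬x1)) ∧ ¬x1 ∨ x1 ∧ x3) ∨ ¬x4
= ¬(x3 ∧ ¬(x1 ∧ (x1 ∨ ¬x1)) ∧ ¬x1 ∨ x1 ∧ x3) ∨ ¬x4   [distribution]
= ¬(x3 ∧ ¬x1 ∧ ¬x1 ∨ x1 ∧ x3) ∨ ¬x4   [complement / identity]
= ¬(x3 ∧ ¬x1 ∨ x1 ∧ x3) ∨ ¬x4   [idempotence]
= ¬x3 ∨ ¬x4   [distribution]

¬x3 ∨ ¬x4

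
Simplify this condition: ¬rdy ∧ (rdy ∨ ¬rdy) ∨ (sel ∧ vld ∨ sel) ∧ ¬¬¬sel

¬rdy

¬rdy ∧ (rdy ∨ ¬rdy) ∨ (sel ∧ vld ∨ sel) ∧ ¬¬¬sel
= ¬rdy ∧ (rdy ∨ ¬rdy) ∨ sel ∧ ¬¬¬sel   [absorption]
= ¬rdy ∨ sel ∧ ¬¬¬sel   [complement / identity]
= ¬rdy ∨ sel ∧ ¬sel   [double negation]
= ¬rdy   [complement / identity]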